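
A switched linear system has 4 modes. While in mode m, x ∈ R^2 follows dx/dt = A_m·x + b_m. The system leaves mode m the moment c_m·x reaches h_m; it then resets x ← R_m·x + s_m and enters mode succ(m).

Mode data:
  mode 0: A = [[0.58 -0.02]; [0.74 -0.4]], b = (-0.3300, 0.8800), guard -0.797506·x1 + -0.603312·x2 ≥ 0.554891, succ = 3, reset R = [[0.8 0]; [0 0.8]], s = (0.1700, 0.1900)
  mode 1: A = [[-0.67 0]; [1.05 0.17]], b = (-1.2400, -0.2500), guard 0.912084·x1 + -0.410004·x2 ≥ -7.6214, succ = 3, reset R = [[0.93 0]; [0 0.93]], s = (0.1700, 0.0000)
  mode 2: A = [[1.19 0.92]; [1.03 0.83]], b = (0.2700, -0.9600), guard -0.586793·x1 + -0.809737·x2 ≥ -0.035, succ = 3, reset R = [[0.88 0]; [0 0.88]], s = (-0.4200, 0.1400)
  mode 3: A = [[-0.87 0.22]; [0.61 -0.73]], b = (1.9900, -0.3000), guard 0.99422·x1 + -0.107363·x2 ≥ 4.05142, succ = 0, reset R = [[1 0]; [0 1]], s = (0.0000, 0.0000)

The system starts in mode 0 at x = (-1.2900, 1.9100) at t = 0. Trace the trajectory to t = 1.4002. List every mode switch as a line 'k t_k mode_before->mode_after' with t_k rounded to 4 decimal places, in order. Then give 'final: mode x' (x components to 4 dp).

1 0.4288 0->3
final: 3 0.8547 0.5041

Mode 0: guard c·x = 0.5549 hit at Δt = 0.4288 (t = 0.4288), x⁻ = (-1.8317, 1.5015) → reset → x⁺ = (-1.2953, 1.3912), jump to mode 3
Mode 3: flow for 0.9714 to horizon, guard not reached → x = (0.8547, 0.5041)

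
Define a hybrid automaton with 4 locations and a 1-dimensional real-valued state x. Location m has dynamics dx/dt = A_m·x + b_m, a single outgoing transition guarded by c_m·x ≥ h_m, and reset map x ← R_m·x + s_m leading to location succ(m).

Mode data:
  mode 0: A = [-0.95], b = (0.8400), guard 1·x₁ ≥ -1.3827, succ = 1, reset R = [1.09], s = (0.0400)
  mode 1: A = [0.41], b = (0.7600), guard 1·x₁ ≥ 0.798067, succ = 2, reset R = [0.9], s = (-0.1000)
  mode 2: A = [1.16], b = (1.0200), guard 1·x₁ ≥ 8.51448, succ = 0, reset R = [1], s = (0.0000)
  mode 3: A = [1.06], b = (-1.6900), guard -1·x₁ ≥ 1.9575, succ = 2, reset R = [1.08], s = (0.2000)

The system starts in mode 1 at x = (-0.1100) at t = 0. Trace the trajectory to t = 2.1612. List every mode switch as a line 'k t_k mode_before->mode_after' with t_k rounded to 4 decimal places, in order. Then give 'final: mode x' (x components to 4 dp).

Mode 1: guard c·x = 0.7981 hit at Δt = 1.0225 (t = 1.0225), x⁻ = (0.7981) → reset → x⁺ = (0.6183), jump to mode 2
Mode 2: flow for 1.1387 to horizon, guard not reached → x = (4.7317)

1 1.0225 1->2
final: 2 4.7317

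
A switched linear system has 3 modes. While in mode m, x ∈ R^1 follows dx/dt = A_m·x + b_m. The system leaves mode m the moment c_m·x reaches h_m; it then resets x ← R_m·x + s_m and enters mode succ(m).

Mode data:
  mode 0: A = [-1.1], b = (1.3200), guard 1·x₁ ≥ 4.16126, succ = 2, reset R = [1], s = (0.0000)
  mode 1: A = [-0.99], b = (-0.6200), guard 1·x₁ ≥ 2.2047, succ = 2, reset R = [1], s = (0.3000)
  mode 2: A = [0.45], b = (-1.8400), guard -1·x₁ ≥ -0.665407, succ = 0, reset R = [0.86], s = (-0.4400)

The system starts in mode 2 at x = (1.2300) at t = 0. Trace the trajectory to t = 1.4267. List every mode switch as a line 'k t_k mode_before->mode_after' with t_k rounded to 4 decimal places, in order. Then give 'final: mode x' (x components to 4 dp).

1 0.4005 2->0
final: 0 0.8547

Mode 2: guard c·x = -0.6654 hit at Δt = 0.4005 (t = 0.4005), x⁻ = (0.6654) → reset → x⁺ = (0.1323), jump to mode 0
Mode 0: flow for 1.0262 to horizon, guard not reached → x = (0.8547)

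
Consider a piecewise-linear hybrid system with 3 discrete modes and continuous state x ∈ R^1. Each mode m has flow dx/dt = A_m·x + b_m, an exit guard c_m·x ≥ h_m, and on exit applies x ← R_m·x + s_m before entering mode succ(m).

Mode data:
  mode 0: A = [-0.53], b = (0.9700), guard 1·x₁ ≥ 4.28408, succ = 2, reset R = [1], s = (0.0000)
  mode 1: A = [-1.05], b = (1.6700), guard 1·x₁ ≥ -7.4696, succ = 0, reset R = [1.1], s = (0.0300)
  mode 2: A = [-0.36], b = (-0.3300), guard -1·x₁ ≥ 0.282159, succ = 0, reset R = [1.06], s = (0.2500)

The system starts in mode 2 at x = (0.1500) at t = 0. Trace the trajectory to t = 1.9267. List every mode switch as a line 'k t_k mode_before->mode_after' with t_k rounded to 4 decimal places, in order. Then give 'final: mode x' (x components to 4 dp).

1 1.4429 2->0
final: 0 0.3760

Mode 2: guard c·x = 0.2822 hit at Δt = 1.4429 (t = 1.4429), x⁻ = (-0.2822) → reset → x⁺ = (-0.0491), jump to mode 0
Mode 0: flow for 0.4838 to horizon, guard not reached → x = (0.3760)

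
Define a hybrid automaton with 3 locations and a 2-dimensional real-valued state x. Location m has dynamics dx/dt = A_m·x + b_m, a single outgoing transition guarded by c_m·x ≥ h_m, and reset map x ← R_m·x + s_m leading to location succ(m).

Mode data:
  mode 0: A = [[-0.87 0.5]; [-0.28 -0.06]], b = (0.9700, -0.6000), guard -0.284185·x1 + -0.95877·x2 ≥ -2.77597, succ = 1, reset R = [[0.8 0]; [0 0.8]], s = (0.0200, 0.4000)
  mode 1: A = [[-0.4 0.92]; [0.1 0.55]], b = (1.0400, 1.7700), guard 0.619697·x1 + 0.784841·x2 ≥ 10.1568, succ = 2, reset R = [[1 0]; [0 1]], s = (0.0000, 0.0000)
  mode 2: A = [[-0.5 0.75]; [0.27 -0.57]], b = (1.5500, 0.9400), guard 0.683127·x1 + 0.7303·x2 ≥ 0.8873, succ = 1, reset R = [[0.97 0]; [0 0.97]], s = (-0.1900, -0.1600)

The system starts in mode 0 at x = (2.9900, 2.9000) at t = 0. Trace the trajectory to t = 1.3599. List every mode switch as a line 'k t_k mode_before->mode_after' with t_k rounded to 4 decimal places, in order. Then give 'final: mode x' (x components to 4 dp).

1 0.5362 0->1
final: 1 4.7379 5.4080

Mode 0: guard c·x = -2.7760 hit at Δt = 0.5362 (t = 0.5362), x⁻ = (2.8145, 2.0611) → reset → x⁺ = (2.2716, 2.0489), jump to mode 1
Mode 1: flow for 0.8237 to horizon, guard not reached → x = (4.7379, 5.4080)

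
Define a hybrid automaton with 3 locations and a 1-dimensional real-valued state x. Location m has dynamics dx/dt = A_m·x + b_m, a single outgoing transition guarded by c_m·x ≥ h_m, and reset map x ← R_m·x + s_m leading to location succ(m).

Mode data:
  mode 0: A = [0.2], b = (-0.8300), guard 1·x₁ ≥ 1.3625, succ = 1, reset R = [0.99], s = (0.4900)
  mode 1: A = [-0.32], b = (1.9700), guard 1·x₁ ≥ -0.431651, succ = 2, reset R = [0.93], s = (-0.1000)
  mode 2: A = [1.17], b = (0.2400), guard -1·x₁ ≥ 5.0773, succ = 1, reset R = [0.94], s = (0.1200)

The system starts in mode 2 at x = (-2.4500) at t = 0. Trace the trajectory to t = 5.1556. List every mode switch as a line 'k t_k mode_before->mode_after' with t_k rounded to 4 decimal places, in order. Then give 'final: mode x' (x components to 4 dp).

Mode 2: guard c·x = 5.0773 hit at Δt = 0.6623 (t = 0.6623), x⁻ = (-5.0773) → reset → x⁺ = (-4.6527), jump to mode 1
Mode 1: guard c·x = -0.4317 hit at Δt = 1.5473 (t = 2.2096), x⁻ = (-0.4317) → reset → x⁺ = (-0.5014), jump to mode 2
Mode 2: guard c·x = 5.0773 hit at Δt = 2.3931 (t = 4.6027), x⁻ = (-5.0773) → reset → x⁺ = (-4.6527), jump to mode 1
Mode 1: flow for 0.5529 to horizon, guard not reached → x = (-2.8998)

1 0.6623 2->1
2 2.2096 1->2
3 4.6027 2->1
final: 1 -2.8998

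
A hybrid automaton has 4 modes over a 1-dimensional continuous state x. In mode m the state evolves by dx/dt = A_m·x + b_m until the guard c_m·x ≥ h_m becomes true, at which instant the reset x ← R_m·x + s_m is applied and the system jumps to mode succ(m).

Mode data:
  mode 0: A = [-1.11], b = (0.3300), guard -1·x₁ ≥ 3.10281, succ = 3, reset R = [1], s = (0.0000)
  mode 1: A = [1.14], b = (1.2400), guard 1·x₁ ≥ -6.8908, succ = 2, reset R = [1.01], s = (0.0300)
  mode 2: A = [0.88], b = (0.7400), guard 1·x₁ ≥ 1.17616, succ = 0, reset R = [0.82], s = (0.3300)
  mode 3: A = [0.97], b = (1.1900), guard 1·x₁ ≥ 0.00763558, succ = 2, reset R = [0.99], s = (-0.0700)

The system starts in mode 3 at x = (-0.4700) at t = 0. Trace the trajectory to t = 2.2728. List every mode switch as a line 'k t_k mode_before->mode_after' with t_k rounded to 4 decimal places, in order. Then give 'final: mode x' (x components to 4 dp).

Mode 3: guard c·x = 0.0076 hit at Δt = 0.5044 (t = 0.5044), x⁻ = (0.0076) → reset → x⁺ = (-0.0624), jump to mode 2
Mode 2: guard c·x = 1.1762 hit at Δt = 1.0819 (t = 1.5863), x⁻ = (1.1762) → reset → x⁺ = (1.2945), jump to mode 0
Mode 0: flow for 0.6865 to horizon, guard not reached → x = (0.7627)

1 0.5044 3->2
2 1.5863 2->0
final: 0 0.7627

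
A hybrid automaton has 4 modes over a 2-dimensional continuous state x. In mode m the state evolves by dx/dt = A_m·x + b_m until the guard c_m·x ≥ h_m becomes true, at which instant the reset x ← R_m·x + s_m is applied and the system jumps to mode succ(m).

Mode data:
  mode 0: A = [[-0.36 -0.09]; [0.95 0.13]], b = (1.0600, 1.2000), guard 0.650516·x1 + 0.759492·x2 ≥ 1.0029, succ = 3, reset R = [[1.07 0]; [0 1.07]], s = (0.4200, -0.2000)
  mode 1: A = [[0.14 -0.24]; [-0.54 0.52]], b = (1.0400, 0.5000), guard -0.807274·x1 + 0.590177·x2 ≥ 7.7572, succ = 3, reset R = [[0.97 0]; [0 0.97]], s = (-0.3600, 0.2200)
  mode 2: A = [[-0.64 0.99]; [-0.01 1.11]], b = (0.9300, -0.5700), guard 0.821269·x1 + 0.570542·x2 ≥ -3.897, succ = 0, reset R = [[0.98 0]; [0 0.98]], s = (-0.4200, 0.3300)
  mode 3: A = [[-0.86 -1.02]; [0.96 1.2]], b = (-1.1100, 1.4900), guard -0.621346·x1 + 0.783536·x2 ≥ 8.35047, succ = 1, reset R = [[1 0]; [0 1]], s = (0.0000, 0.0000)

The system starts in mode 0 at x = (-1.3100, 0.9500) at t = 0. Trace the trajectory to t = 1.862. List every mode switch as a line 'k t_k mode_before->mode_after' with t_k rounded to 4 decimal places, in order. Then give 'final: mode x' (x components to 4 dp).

1 0.8808 0->3
final: 3 -3.1119 5.5378

Mode 0: guard c·x = 1.0029 hit at Δt = 0.8808 (t = 0.8808), x⁻ = (-0.2334, 1.5204) → reset → x⁺ = (0.1703, 1.4268), jump to mode 3
Mode 3: flow for 0.9812 to horizon, guard not reached → x = (-3.1119, 5.5378)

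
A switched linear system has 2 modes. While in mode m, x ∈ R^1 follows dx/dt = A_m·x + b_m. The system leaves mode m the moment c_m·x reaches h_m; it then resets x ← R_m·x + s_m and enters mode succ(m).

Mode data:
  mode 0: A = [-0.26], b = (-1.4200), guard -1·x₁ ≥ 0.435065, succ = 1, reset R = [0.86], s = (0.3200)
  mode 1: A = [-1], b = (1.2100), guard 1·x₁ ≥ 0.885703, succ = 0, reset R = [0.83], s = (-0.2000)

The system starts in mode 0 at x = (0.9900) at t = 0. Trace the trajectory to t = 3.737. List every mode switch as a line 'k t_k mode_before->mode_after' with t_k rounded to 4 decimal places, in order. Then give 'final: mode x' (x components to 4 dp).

1 0.9600 0->1
2 2.3205 1->0
3 2.9993 0->1
final: 1 0.6055

Mode 0: guard c·x = 0.4351 hit at Δt = 0.9600 (t = 0.9600), x⁻ = (-0.4351) → reset → x⁺ = (-0.0542), jump to mode 1
Mode 1: guard c·x = 0.8857 hit at Δt = 1.3605 (t = 2.3205), x⁻ = (0.8857) → reset → x⁺ = (0.5351), jump to mode 0
Mode 0: guard c·x = 0.4351 hit at Δt = 0.6788 (t = 2.9993), x⁻ = (-0.4351) → reset → x⁺ = (-0.0542), jump to mode 1
Mode 1: flow for 0.7377 to horizon, guard not reached → x = (0.6055)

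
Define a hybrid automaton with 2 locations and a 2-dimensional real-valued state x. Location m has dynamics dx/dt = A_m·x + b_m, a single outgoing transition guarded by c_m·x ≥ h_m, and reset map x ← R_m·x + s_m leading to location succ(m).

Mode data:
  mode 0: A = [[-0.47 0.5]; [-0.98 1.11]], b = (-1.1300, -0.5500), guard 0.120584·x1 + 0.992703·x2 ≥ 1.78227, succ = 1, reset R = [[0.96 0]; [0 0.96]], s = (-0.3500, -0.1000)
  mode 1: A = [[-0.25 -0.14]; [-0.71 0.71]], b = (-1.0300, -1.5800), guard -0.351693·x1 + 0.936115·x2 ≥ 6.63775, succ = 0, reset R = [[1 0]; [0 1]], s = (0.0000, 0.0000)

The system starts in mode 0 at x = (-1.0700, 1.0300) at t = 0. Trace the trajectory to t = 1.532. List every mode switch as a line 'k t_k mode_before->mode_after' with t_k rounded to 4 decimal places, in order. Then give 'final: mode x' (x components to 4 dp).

Mode 0: guard c·x = 1.7823 hit at Δt = 0.4252 (t = 0.4252), x⁻ = (-1.0310, 1.9206) → reset → x⁺ = (-1.3398, 1.7438), jump to mode 1
Mode 1: flow for 1.1068 to horizon, guard not reached → x = (-2.3350, 3.2901)

1 0.4252 0->1
final: 1 -2.3350 3.2901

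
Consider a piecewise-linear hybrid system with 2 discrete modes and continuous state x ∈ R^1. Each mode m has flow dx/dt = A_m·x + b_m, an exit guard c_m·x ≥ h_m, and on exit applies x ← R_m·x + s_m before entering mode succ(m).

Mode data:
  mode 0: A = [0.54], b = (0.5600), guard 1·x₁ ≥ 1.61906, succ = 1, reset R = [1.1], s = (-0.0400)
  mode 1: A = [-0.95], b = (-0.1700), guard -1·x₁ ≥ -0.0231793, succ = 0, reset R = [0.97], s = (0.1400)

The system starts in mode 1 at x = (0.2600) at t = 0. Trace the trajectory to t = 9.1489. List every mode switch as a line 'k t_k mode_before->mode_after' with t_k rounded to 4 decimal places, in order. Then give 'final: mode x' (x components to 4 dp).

1 0.8163 1->0
2 2.2884 0->1
3 4.6580 1->0
4 6.1301 0->1
5 8.4997 1->0
final: 0 0.6661

Mode 1: guard c·x = -0.0232 hit at Δt = 0.8163 (t = 0.8163), x⁻ = (0.0232) → reset → x⁺ = (0.1625), jump to mode 0
Mode 0: guard c·x = 1.6191 hit at Δt = 1.4721 (t = 2.2884), x⁻ = (1.6191) → reset → x⁺ = (1.7410), jump to mode 1
Mode 1: guard c·x = -0.0232 hit at Δt = 2.3696 (t = 4.6580), x⁻ = (0.0232) → reset → x⁺ = (0.1625), jump to mode 0
Mode 0: guard c·x = 1.6191 hit at Δt = 1.4721 (t = 6.1301), x⁻ = (1.6191) → reset → x⁺ = (1.7410), jump to mode 1
Mode 1: guard c·x = -0.0232 hit at Δt = 2.3696 (t = 8.4997), x⁻ = (0.0232) → reset → x⁺ = (0.1625), jump to mode 0
Mode 0: flow for 0.6492 to horizon, guard not reached → x = (0.6661)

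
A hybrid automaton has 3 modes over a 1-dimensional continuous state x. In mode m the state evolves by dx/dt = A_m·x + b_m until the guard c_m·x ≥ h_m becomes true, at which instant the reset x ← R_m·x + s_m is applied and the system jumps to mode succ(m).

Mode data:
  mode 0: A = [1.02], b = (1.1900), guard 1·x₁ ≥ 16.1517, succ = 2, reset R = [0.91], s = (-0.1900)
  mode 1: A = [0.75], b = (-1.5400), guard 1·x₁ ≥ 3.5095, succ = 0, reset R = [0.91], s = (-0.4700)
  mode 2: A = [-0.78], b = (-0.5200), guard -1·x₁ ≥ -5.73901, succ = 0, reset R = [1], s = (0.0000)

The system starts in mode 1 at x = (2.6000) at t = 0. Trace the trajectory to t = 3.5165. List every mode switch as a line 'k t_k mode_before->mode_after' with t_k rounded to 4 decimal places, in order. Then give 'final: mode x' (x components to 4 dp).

1 1.3063 1->0
2 2.7703 0->2
final: 2 7.8123

Mode 1: guard c·x = 3.5095 hit at Δt = 1.3063 (t = 1.3063), x⁻ = (3.5095) → reset → x⁺ = (2.7236), jump to mode 0
Mode 0: guard c·x = 16.1517 hit at Δt = 1.4640 (t = 2.7703), x⁻ = (16.1517) → reset → x⁺ = (14.5080), jump to mode 2
Mode 2: flow for 0.7462 to horizon, guard not reached → x = (7.8123)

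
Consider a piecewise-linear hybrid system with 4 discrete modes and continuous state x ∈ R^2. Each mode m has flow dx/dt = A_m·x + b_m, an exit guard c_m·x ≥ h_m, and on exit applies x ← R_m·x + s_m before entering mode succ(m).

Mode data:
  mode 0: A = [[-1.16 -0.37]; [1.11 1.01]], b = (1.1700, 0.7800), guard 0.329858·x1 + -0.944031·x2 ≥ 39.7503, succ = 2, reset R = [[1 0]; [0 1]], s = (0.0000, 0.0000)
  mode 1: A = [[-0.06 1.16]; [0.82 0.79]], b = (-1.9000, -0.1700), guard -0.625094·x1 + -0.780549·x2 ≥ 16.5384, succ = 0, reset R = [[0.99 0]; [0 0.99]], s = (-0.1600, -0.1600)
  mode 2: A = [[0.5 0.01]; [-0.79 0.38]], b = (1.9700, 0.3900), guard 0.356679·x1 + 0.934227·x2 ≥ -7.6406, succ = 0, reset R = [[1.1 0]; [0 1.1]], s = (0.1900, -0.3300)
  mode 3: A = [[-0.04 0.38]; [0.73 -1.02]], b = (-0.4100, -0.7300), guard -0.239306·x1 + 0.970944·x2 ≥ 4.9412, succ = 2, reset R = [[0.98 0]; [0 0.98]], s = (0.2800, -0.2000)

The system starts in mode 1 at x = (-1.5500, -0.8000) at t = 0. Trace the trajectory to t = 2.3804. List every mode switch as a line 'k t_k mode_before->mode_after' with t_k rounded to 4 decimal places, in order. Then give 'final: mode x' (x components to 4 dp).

Mode 1: guard c·x = 16.5384 hit at Δt = 1.4253 (t = 1.4253), x⁻ = (-11.3583, -12.0920) → reset → x⁺ = (-11.4048, -12.1310), jump to mode 0
Mode 0: flow for 0.9551 to horizon, guard not reached → x = (2.7406, -39.4118)

1 1.4253 1->0
final: 0 2.7406 -39.4118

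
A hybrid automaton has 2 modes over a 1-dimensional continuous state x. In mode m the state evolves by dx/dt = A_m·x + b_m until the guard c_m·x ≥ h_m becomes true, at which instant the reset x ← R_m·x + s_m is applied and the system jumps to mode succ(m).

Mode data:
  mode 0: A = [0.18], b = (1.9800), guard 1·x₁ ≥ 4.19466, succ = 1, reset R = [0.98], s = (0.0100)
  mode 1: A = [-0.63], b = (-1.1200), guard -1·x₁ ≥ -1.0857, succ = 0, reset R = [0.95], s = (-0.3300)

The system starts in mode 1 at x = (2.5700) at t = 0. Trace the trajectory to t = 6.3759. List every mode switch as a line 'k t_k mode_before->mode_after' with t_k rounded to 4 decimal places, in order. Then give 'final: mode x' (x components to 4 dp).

1 0.6629 1->0
2 2.1142 0->1
3 3.2613 1->0
4 4.7126 0->1
5 5.8597 1->0
final: 0 1.8408

Mode 1: guard c·x = -1.0857 hit at Δt = 0.6629 (t = 0.6629), x⁻ = (1.0857) → reset → x⁺ = (0.7014), jump to mode 0
Mode 0: guard c·x = 4.1947 hit at Δt = 1.4513 (t = 2.1142), x⁻ = (4.1947) → reset → x⁺ = (4.1208), jump to mode 1
Mode 1: guard c·x = -1.0857 hit at Δt = 1.1471 (t = 3.2613), x⁻ = (1.0857) → reset → x⁺ = (0.7014), jump to mode 0
Mode 0: guard c·x = 4.1947 hit at Δt = 1.4513 (t = 4.7126), x⁻ = (4.1947) → reset → x⁺ = (4.1208), jump to mode 1
Mode 1: guard c·x = -1.0857 hit at Δt = 1.1471 (t = 5.8597), x⁻ = (1.0857) → reset → x⁺ = (0.7014), jump to mode 0
Mode 0: flow for 0.5162 to horizon, guard not reached → x = (1.8408)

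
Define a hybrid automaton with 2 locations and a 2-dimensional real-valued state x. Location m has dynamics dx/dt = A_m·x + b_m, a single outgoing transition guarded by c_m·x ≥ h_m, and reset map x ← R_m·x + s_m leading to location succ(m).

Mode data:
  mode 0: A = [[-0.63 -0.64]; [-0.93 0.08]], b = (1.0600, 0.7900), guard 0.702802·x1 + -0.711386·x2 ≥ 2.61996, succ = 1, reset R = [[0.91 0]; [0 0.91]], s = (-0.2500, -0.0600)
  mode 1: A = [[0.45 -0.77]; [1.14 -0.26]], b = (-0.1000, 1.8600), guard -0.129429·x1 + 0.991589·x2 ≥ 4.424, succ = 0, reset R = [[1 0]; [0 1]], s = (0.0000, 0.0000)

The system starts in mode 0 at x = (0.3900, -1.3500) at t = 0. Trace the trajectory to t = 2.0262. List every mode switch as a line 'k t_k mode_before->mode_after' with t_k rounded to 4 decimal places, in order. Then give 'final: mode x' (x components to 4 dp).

Mode 0: guard c·x = 2.6200 hit at Δt = 1.1709 (t = 1.1709), x⁻ = (1.8576, -1.8477) → reset → x⁺ = (1.4404, -1.7414), jump to mode 1
Mode 1: flow for 0.8553 to horizon, guard not reached → x = (2.0951, 1.7381)

1 1.1709 0->1
final: 1 2.0951 1.7381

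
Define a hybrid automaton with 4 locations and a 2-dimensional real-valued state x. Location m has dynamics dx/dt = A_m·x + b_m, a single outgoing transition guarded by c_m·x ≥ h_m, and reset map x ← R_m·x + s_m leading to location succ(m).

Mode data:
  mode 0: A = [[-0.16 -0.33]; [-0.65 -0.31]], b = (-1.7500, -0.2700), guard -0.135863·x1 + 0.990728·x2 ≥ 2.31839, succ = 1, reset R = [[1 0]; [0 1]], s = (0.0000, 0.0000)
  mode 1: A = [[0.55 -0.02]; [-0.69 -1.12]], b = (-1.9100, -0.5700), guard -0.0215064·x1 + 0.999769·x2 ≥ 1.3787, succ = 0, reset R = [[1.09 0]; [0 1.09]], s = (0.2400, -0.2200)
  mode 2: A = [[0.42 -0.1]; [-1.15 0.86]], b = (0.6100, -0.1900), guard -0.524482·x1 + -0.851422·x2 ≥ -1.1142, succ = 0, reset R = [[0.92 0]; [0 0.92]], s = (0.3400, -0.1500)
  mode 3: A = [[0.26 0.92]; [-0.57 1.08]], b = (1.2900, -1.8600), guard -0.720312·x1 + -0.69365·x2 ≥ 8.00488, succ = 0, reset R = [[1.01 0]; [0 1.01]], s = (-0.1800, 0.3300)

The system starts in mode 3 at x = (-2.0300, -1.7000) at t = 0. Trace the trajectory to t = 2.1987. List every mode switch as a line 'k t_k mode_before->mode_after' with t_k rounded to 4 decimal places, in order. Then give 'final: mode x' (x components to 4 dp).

1 1.1117 3->0
final: 0 -5.2251 -1.3027

Mode 3: guard c·x = 8.0049 hit at Δt = 1.1117 (t = 1.1117), x⁻ = (-5.2273, -6.1121) → reset → x⁺ = (-5.4595, -5.8432), jump to mode 0
Mode 0: flow for 1.0870 to horizon, guard not reached → x = (-5.2251, -1.3027)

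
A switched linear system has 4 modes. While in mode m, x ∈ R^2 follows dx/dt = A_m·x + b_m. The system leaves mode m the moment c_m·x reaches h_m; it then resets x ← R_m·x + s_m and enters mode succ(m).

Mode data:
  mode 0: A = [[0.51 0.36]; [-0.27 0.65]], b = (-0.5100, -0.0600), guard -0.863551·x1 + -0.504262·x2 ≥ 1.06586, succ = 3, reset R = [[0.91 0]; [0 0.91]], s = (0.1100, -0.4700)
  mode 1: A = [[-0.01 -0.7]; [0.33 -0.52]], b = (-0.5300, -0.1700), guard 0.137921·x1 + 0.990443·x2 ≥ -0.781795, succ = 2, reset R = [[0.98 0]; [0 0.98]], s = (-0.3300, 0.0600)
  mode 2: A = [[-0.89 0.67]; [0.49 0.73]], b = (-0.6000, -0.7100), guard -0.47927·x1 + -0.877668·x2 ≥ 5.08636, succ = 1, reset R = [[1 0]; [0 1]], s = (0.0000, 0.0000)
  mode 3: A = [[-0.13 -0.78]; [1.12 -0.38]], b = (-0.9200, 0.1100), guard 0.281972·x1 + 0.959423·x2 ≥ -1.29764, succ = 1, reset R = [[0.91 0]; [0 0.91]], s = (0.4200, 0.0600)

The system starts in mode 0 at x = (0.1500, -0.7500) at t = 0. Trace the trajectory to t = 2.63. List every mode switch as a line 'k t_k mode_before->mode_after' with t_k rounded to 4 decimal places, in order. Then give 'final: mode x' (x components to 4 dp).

1 0.7158 0->3
2 1.4749 3->1
3 2.1214 1->2
final: 2 -0.5626 -1.6176

Mode 0: guard c·x = 1.0659 hit at Δt = 0.7158 (t = 0.7158), x⁻ = (-0.5237, -1.2169) → reset → x⁺ = (-0.3666, -1.5774), jump to mode 3
Mode 3: guard c·x = -1.2976 hit at Δt = 0.7591 (t = 1.4749), x⁻ = (-0.1843, -1.2984) → reset → x⁺ = (0.2523, -1.1215), jump to mode 1
Mode 1: guard c·x = -0.7818 hit at Δt = 0.6465 (t = 2.1214), x⁻ = (0.3482, -0.8378) → reset → x⁺ = (0.0112, -0.7611), jump to mode 2
Mode 2: flow for 0.5086 to horizon, guard not reached → x = (-0.5626, -1.6176)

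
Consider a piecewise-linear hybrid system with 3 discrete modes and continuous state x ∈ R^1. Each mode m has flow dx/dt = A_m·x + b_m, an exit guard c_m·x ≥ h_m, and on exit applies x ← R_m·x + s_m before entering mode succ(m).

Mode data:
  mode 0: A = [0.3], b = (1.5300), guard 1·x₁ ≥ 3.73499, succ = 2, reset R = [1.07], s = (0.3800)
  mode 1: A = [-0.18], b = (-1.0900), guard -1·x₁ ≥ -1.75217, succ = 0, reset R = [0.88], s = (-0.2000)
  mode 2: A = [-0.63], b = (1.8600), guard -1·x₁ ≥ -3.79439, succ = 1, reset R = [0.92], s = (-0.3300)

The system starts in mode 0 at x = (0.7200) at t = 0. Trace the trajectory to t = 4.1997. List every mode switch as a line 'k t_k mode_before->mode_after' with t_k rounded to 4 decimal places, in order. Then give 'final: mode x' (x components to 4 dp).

1 1.3914 0->2
2 2.2255 2->1
3 3.1470 1->0
final: 0 3.7343

Mode 0: guard c·x = 3.7350 hit at Δt = 1.3914 (t = 1.3914), x⁻ = (3.7350) → reset → x⁺ = (4.3764), jump to mode 2
Mode 2: guard c·x = -3.7944 hit at Δt = 0.8341 (t = 2.2255), x⁻ = (3.7944) → reset → x⁺ = (3.1608), jump to mode 1
Mode 1: guard c·x = -1.7522 hit at Δt = 0.9215 (t = 3.1470), x⁻ = (1.7522) → reset → x⁺ = (1.3419), jump to mode 0
Mode 0: flow for 1.0527 to horizon, guard not reached → x = (3.7343)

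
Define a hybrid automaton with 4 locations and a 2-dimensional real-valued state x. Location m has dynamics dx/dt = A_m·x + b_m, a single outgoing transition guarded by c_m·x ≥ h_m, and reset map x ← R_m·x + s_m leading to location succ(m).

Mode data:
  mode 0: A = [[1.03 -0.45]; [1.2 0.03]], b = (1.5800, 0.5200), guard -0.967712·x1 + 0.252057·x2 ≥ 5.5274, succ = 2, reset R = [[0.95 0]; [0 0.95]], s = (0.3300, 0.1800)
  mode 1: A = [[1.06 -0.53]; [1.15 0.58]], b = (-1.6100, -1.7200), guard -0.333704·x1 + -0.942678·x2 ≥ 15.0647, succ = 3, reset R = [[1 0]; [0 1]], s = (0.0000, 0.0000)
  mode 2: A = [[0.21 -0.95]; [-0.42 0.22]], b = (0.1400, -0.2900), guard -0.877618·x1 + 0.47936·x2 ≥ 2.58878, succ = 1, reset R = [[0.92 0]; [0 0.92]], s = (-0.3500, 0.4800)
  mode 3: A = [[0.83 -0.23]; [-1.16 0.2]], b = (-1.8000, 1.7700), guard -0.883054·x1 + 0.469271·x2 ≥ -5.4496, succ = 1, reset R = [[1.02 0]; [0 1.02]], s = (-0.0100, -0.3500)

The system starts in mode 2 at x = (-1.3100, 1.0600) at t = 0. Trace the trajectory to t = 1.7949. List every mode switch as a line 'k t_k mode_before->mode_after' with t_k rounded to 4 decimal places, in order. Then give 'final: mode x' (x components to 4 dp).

Mode 2: guard c·x = 2.5888 hit at Δt = 0.5955 (t = 0.5955), x⁻ = (-2.1439, 1.4754) → reset → x⁺ = (-2.3224, 1.8374), jump to mode 1
Mode 1: flow for 1.1994 to horizon, guard not reached → x = (-10.2625, -10.4738)

1 0.5955 2->1
final: 1 -10.2625 -10.4738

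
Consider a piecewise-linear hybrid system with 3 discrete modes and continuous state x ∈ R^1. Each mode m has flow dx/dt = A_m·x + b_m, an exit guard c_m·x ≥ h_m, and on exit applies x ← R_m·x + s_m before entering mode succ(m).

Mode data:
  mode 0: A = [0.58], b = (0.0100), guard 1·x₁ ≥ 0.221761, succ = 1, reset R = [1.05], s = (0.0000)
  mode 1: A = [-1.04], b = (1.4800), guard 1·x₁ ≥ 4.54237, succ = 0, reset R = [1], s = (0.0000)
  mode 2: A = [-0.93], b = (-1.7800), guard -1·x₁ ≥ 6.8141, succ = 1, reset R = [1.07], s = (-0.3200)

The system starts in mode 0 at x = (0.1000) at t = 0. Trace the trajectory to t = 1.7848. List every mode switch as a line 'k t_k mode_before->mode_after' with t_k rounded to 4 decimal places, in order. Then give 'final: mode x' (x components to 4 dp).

Mode 0: guard c·x = 0.2218 hit at Δt = 1.2280 (t = 1.2280), x⁻ = (0.2218) → reset → x⁺ = (0.2328), jump to mode 1
Mode 1: flow for 0.5568 to horizon, guard not reached → x = (0.7561)

1 1.2280 0->1
final: 1 0.7561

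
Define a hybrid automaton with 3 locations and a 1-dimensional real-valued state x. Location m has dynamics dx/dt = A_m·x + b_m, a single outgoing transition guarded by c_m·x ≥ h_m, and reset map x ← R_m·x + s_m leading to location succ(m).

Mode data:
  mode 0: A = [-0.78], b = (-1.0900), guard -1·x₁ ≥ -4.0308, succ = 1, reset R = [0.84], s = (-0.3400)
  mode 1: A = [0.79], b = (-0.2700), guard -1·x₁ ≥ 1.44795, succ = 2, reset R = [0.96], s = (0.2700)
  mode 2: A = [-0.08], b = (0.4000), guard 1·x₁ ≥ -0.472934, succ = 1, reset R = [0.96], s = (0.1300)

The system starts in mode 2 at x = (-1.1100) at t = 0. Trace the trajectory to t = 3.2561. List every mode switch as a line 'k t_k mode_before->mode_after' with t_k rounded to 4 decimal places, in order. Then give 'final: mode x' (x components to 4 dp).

Mode 2: guard c·x = -0.4729 hit at Δt = 1.3764 (t = 1.3764), x⁻ = (-0.4729) → reset → x⁺ = (-0.3240), jump to mode 1
Mode 1: guard c·x = 1.4480 hit at Δt = 1.2517 (t = 2.6281), x⁻ = (-1.4480) → reset → x⁺ = (-1.1200), jump to mode 2
Mode 2: flow for 0.6280 to horizon, guard not reached → x = (-0.8202)

1 1.3764 2->1
2 2.6281 1->2
final: 2 -0.8202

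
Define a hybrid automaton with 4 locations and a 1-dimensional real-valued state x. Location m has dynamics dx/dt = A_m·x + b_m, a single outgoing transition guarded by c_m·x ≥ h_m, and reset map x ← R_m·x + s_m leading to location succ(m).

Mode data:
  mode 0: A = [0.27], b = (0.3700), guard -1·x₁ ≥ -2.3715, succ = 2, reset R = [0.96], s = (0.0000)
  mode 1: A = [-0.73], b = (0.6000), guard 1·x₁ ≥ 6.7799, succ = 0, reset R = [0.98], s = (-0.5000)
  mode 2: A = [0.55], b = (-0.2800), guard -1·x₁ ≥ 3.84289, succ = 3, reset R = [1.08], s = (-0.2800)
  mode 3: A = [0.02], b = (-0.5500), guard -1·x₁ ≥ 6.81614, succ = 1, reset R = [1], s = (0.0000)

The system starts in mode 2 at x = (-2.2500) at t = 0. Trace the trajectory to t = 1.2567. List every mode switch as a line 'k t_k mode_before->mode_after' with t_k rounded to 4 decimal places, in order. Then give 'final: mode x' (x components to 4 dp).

1 0.8286 2->3
final: 3 -4.7049

Mode 2: guard c·x = 3.8429 hit at Δt = 0.8286 (t = 0.8286), x⁻ = (-3.8429) → reset → x⁺ = (-4.4303), jump to mode 3
Mode 3: flow for 0.4281 to horizon, guard not reached → x = (-4.7049)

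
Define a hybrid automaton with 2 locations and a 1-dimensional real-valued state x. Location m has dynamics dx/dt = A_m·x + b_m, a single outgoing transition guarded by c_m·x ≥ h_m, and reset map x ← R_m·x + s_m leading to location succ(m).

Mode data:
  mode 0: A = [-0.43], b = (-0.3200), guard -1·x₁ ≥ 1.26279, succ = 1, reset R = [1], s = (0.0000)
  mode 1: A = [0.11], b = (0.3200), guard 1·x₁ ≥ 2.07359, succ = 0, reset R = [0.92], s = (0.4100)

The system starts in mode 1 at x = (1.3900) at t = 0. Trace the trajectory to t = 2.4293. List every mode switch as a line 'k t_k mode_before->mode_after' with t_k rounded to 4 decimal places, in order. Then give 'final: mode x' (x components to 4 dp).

Mode 1: guard c·x = 2.0736 hit at Δt = 1.3415 (t = 1.3415), x⁻ = (2.0736) → reset → x⁺ = (2.3177), jump to mode 0
Mode 0: flow for 1.0878 to horizon, guard not reached → x = (1.1738)

1 1.3415 1->0
final: 0 1.1738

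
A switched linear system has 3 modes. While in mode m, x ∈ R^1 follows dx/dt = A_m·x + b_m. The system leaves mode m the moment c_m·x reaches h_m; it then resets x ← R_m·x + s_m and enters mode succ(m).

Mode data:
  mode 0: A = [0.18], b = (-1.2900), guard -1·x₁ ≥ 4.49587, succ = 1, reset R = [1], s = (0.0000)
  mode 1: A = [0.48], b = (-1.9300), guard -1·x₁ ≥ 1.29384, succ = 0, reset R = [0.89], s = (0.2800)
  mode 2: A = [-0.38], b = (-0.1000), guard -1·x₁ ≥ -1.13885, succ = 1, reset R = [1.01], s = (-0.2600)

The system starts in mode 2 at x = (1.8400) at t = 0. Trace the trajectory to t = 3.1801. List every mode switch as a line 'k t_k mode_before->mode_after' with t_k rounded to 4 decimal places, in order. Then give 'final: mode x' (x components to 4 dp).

Mode 2: guard c·x = -1.1388 hit at Δt = 1.0672 (t = 1.0672), x⁻ = (1.1389) → reset → x⁺ = (0.8902), jump to mode 1
Mode 1: guard c·x = 1.2938 hit at Δt = 1.1026 (t = 2.1698), x⁻ = (-1.2938) → reset → x⁺ = (-0.8715), jump to mode 0
Mode 0: flow for 1.0103 to horizon, guard not reached → x = (-2.4747)

1 1.0672 2->1
2 2.1698 1->0
final: 0 -2.4747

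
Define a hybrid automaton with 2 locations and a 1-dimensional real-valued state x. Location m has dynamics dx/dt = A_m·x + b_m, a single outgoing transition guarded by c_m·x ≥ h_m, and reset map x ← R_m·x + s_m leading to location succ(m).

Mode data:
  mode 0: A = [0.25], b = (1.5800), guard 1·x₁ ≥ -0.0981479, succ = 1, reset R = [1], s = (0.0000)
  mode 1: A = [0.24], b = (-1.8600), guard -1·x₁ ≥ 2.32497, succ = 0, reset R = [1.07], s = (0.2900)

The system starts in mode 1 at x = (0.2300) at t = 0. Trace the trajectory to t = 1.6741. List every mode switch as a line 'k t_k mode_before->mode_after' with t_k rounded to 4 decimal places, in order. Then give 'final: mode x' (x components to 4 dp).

Mode 1: guard c·x = 2.3250 hit at Δt = 1.2187 (t = 1.2187), x⁻ = (-2.3250) → reset → x⁺ = (-2.1977), jump to mode 0
Mode 0: flow for 0.4554 to horizon, guard not reached → x = (-1.7006)

1 1.2187 1->0
final: 0 -1.7006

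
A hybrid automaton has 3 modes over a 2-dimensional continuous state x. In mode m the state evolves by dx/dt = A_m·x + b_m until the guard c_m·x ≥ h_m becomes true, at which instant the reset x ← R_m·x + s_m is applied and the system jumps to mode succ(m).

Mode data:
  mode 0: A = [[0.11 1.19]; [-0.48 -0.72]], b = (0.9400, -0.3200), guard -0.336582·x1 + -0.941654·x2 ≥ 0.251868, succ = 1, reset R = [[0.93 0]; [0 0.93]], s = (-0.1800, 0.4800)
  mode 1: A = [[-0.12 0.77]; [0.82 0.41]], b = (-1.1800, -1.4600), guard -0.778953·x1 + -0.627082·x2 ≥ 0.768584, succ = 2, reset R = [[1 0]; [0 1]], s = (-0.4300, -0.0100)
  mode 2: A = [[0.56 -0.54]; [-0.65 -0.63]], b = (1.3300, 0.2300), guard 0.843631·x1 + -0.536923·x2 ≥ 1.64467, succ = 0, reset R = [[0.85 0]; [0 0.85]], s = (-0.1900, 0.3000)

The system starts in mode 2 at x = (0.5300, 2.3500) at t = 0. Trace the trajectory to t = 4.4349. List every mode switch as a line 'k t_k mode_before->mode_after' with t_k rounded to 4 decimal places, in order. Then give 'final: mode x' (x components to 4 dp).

Mode 2: guard c·x = 1.6447 hit at Δt = 1.3776 (t = 1.3776), x⁻ = (2.2260, 0.4344) → reset → x⁺ = (1.7021, 0.6692), jump to mode 0
Mode 0: guard c·x = 0.2519 hit at Δt = 1.5667 (t = 2.9443), x⁻ = (2.8301, -1.2791) → reset → x⁺ = (2.4520, -0.7095), jump to mode 1
Mode 1: guard c·x = 0.7686 hit at Δt = 1.0955 (t = 4.0398), x⁻ = (0.2148, -1.4924) → reset → x⁺ = (-0.2152, -1.5024), jump to mode 2
Mode 2: flow for 0.3951 to horizon, guard not reached → x = (0.6306, -1.1400)

1 1.3776 2->0
2 2.9443 0->1
3 4.0398 1->2
final: 2 0.6306 -1.1400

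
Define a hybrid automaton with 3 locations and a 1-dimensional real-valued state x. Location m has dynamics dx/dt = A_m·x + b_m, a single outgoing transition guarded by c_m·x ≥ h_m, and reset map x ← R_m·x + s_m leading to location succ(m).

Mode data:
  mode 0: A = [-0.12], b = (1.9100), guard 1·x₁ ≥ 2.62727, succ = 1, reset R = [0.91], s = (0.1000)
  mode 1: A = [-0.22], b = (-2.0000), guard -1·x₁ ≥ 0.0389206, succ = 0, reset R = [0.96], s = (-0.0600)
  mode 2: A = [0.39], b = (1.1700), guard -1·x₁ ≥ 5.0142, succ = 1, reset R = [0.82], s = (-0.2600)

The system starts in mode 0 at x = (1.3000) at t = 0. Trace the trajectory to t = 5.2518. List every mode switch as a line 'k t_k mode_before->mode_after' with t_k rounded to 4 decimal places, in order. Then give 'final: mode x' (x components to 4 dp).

1 0.7933 0->1
2 1.9135 1->0
3 3.4677 0->1
4 4.5879 1->0
final: 0 1.1290

Mode 0: guard c·x = 2.6273 hit at Δt = 0.7933 (t = 0.7933), x⁻ = (2.6273) → reset → x⁺ = (2.4908), jump to mode 1
Mode 1: guard c·x = 0.0389 hit at Δt = 1.1202 (t = 1.9135), x⁻ = (-0.0389) → reset → x⁺ = (-0.0974), jump to mode 0
Mode 0: guard c·x = 2.6273 hit at Δt = 1.5542 (t = 3.4677), x⁻ = (2.6273) → reset → x⁺ = (2.4908), jump to mode 1
Mode 1: guard c·x = 0.0389 hit at Δt = 1.1202 (t = 4.5879), x⁻ = (-0.0389) → reset → x⁺ = (-0.0974), jump to mode 0
Mode 0: flow for 0.6639 to horizon, guard not reached → x = (1.1290)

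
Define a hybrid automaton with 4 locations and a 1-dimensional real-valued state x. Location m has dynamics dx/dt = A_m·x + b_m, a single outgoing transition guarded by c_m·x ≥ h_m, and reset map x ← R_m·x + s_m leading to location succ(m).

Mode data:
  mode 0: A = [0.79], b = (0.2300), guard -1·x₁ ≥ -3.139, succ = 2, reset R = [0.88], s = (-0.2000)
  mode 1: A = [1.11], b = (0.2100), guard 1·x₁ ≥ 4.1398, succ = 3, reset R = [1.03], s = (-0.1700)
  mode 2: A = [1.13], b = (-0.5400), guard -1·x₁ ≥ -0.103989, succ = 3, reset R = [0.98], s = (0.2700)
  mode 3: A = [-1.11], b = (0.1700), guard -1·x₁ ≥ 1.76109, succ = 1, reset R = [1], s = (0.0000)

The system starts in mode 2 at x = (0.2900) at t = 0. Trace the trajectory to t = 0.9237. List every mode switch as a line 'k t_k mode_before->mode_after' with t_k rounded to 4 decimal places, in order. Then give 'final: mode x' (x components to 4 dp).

1 0.6090 2->3
final: 3 0.3074

Mode 2: guard c·x = -0.1040 hit at Δt = 0.6090 (t = 0.6090), x⁻ = (0.1040) → reset → x⁺ = (0.3719), jump to mode 3
Mode 3: flow for 0.3147 to horizon, guard not reached → x = (0.3074)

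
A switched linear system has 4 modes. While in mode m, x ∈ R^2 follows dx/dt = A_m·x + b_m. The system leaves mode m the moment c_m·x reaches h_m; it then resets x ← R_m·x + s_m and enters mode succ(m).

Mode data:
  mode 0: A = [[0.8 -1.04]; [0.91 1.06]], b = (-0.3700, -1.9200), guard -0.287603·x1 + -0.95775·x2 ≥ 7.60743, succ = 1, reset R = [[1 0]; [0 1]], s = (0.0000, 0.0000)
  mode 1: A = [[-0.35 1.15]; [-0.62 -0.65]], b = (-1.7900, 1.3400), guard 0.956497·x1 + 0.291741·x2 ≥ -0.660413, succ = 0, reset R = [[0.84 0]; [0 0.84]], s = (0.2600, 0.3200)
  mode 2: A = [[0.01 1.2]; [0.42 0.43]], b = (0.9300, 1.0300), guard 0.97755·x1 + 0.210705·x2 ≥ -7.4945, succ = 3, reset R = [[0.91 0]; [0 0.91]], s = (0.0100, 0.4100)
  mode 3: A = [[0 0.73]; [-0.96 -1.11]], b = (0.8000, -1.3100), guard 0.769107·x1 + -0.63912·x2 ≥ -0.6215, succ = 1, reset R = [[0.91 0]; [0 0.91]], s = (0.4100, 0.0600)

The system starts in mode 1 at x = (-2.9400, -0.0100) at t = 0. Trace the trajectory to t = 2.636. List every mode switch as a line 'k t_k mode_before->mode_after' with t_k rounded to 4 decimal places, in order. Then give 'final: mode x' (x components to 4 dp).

1 1.4542 1->0
final: 0 -6.2689 -2.2789

Mode 1: guard c·x = -0.6604 hit at Δt = 1.4542 (t = 1.4542), x⁻ = (-1.4999, 2.6537) → reset → x⁺ = (-0.9999, 2.5491), jump to mode 0
Mode 0: flow for 1.1818 to horizon, guard not reached → x = (-6.2689, -2.2789)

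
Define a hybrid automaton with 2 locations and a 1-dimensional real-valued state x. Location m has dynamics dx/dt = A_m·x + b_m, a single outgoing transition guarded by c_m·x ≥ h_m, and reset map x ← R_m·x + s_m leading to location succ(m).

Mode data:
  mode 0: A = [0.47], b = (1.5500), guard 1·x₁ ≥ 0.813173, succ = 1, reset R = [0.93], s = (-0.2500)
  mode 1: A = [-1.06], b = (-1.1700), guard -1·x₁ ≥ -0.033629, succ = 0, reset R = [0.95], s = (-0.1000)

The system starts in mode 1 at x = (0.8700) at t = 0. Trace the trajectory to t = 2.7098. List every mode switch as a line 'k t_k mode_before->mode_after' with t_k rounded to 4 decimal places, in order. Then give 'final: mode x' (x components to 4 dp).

Mode 1: guard c·x = -0.0336 hit at Δt = 0.5200 (t = 0.5200), x⁻ = (0.0336) → reset → x⁺ = (-0.0681), jump to mode 0
Mode 0: guard c·x = 0.8132 hit at Δt = 0.5133 (t = 1.0333), x⁻ = (0.8132) → reset → x⁺ = (0.5063), jump to mode 1
Mode 1: guard c·x = -0.0336 hit at Δt = 0.3278 (t = 1.3611), x⁻ = (0.0336) → reset → x⁺ = (-0.0681), jump to mode 0
Mode 0: guard c·x = 0.8132 hit at Δt = 0.5133 (t = 1.8744), x⁻ = (0.8132) → reset → x⁺ = (0.5063), jump to mode 1
Mode 1: guard c·x = -0.0336 hit at Δt = 0.3278 (t = 2.2023), x⁻ = (0.0336) → reset → x⁺ = (-0.0681), jump to mode 0
Mode 0: flow for 0.5075 to horizon, guard not reached → x = (0.8021)

1 0.5200 1->0
2 1.0333 0->1
3 1.3611 1->0
4 1.8744 0->1
5 2.2023 1->0
final: 0 0.8021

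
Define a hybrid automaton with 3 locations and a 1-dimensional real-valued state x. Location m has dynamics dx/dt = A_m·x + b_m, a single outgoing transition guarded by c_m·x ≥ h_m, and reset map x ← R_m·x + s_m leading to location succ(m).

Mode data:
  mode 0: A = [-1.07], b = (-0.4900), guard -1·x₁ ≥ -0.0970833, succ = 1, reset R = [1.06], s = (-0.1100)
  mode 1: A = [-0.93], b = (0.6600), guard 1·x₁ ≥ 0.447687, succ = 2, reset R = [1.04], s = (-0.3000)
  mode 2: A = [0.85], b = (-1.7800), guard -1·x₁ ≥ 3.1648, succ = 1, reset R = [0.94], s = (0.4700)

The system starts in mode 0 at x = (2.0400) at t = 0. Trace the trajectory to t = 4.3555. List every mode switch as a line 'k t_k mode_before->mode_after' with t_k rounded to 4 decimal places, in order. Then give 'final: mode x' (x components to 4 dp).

Mode 0: guard c·x = -0.0971 hit at Δt = 1.4058 (t = 1.4058), x⁻ = (0.0971) → reset → x⁺ = (-0.0071), jump to mode 1
Mode 1: guard c·x = 0.4477 hit at Δt = 1.0822 (t = 2.4880), x⁻ = (0.4477) → reset → x⁺ = (0.1656), jump to mode 2
Mode 2: guard c·x = 3.1648 hit at Δt = 1.1802 (t = 3.6682), x⁻ = (-3.1648) → reset → x⁺ = (-2.5049), jump to mode 1
Mode 1: flow for 0.6873 to horizon, guard not reached → x = (-0.9867)

1 1.4058 0->1
2 2.4880 1->2
3 3.6682 2->1
final: 1 -0.9867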